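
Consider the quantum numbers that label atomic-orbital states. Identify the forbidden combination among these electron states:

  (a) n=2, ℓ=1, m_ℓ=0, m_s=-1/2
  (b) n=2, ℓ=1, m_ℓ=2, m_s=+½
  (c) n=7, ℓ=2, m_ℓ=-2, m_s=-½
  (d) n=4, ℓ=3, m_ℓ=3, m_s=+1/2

(b) has |m_ℓ| = 2 > ℓ = 1, violating −ℓ ≤ m_ℓ ≤ ℓ.
The remaining sets (a), (c), (d) satisfy all four rules.

(b)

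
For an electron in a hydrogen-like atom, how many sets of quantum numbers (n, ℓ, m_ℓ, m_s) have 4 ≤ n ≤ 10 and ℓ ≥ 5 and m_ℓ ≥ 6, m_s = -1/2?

Go shell by shell, enumerating (ℓ, m_ℓ) with ℓ ≥ 5 and m_ℓ ≥ 6:
n=7 → 1; n=8 → 3; n=9 → 6; n=10 → 10.
Orbitals: 1 + 3 + 6 + 10 = 20. With m_s fixed to -1/2 there is one state per orbital, so 20 states.

20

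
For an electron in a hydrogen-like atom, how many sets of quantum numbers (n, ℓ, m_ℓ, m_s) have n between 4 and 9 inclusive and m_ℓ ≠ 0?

Treat each shell separately and count matching orbitals:
n=4 → 12; n=5 → 20; n=6 → 30; n=7 → 42; n=8 → 56; n=9 → 72.
Orbitals: 12 + 20 + 30 + 42 + 56 + 72 = 232. Including both spin states (m_s = ±1/2) gives 2 × 232 = 464 states.

464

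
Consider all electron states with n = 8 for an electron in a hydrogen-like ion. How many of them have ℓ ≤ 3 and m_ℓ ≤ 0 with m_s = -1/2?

10

For n = 8, ℓ ranges over 0 … 7.
The (ℓ, m_ℓ) pairs meeting ℓ ≤ 3 and m_ℓ ≤ 0 give: ℓ=0 → 1; ℓ=1 → 2; ℓ=2 → 3; ℓ=3 → 4.
Orbitals: 1 + 2 + 3 + 4 = 10. With m_s fixed to a single value there is one state per orbital, giving 10 states.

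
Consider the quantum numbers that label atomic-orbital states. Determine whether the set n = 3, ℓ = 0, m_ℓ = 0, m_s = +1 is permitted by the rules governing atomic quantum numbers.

The spin quantum number for an electron can only be m_s = +1/2 or −1/2; m_s = +1 is not one of those.

Invalid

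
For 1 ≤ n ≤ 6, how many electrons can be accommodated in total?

Total orbitals = 1² + 2² + 3² + 4² + 5² + 6² = 91. Doubling for spin gives 182 electrons.

182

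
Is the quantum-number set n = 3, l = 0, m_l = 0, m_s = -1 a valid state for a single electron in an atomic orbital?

The spin quantum number for an electron can only be m_s = +1/2 or −1/2; m_s = -1 is not one of those.

Not allowed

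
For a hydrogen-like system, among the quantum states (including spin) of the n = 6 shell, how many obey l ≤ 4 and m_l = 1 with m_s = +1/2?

Orbitals with l ≤ 4 and m_l = 1, by l: l=1 → 1; l=2 → 1; l=3 → 1; l=4 → 1.
Orbitals: 1 + 1 + 1 + 1 = 4. With m_s fixed to a single value there is one state per orbital, giving 4 states.

4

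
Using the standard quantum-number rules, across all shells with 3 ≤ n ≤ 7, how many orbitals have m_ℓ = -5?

3

Treat each shell separately and count matching orbitals:
n=6 → 1; n=7 → 2.
Total orbitals: 1 + 2 = 3.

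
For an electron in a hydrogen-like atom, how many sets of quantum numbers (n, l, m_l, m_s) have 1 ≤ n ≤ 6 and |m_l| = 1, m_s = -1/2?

Treat each shell separately and count matching orbitals:
n=2 → 2; n=3 → 4; n=4 → 6; n=5 → 8; n=6 → 10.
Orbitals: 2 + 4 + 6 + 8 + 10 = 30. With m_s fixed to -1/2 there is one state per orbital, so 30 states.

30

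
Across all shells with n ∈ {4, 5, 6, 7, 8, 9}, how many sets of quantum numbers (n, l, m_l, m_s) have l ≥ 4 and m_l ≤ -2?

130

Per-shell orbital counts meeting the constraint:
n=5 → 3; n=6 → 7; n=7 → 12; n=8 → 18; n=9 → 25.
Orbitals: 3 + 7 + 12 + 18 + 25 = 65. Including both spin states (m_s = ±1/2) gives 2 × 65 = 130 states.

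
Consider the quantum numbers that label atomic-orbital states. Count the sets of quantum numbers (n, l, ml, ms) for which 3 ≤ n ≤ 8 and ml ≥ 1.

Work shell by shell — for each n, count the (l, ml) pairs that satisfy ml ≥ 1:
n=3 → 3; n=4 → 6; n=5 → 10; n=6 → 15; n=7 → 21; n=8 → 28.
Orbitals: 3 + 6 + 10 + 15 + 21 + 28 = 83. Including both spin states (ms = ±1/2) gives 2 × 83 = 166 states.

166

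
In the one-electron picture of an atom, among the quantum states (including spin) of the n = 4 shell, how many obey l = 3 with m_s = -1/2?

Go through l = 0, …, 3 (the values permitted for n = 4).
The (l, m_l) pairs meeting l = 3 give: l=3 → 7.
Orbitals: 7. With m_s fixed to a single value there is one state per orbital, giving 7 states.

7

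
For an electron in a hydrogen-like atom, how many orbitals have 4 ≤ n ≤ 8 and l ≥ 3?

Per-shell orbital counts meeting the constraint:
n=4 → 7; n=5 → 16; n=6 → 27; n=7 → 40; n=8 → 55.
Total orbitals: 7 + 16 + 27 + 40 + 55 = 145.

145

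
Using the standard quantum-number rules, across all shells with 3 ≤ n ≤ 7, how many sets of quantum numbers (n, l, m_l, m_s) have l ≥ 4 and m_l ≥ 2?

Treat each shell separately and count matching orbitals:
n=5 → 3; n=6 → 7; n=7 → 12.
Orbitals: 3 + 7 + 12 = 22. Including both spin states (m_s = ±1/2) gives 2 × 22 = 44 states.

44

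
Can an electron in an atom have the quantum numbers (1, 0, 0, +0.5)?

Yes

n = 1 is a positive integer. l = 0 satisfies 0 ≤ l ≤ n−1 = 0. ml = 0 lies in the range −l … +l (here 0). ms = +1/2 is one of ±1/2.
All four constraints are satisfied.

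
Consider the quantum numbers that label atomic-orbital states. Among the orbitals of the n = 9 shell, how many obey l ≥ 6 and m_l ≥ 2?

With n = 9 the allowed l are 0, 1, …, 8.
Contributions: l=6 → 5; l=7 → 6; l=8 → 7.
Total orbitals: 5 + 6 + 7 = 18.

18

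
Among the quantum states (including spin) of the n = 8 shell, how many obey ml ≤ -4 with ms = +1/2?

With n = 8 the allowed l are 0, 1, …, 7.
Contributions: l=4 → 1; l=5 → 2; l=6 → 3; l=7 → 4.
Orbitals: 1 + 2 + 3 + 4 = 10. With ms fixed to a single value there is one state per orbital, giving 10 states.

10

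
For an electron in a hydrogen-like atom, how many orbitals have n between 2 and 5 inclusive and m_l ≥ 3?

Go shell by shell, enumerating (l, m_l) with m_l ≥ 3:
n=4 → 1; n=5 → 3.
Total orbitals: 1 + 3 = 4.

4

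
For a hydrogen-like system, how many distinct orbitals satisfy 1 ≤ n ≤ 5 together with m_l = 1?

10

Work shell by shell — for each n, count the (l, m_l) pairs that satisfy m_l = 1:
n=2 → 1; n=3 → 2; n=4 → 3; n=5 → 4.
Total orbitals: 1 + 2 + 3 + 4 = 10.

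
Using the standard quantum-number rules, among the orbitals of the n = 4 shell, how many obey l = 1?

3

Go through l = 0, …, 3 (the values permitted for n = 4).
Per l-value: l=1 → 3.
Total orbitals: 3.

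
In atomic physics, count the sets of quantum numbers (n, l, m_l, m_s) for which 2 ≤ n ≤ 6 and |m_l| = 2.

40

Work shell by shell — for each n, count the (l, m_l) pairs that satisfy |m_l| = 2:
n=3 → 2; n=4 → 4; n=5 → 6; n=6 → 8.
Orbitals: 2 + 4 + 6 + 8 = 20. Including both spin states (m_s = ±1/2) gives 2 × 20 = 40 states.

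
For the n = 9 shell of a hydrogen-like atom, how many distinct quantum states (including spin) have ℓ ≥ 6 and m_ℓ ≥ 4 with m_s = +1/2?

12

Orbitals with ℓ ≥ 6 and m_ℓ ≥ 4, by ℓ: ℓ=6 → 3; ℓ=7 → 4; ℓ=8 → 5.
Orbitals: 3 + 4 + 5 = 12. With m_s fixed to a single value there is one state per orbital, giving 12 states.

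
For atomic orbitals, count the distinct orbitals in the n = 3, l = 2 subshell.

A subshell has 2l+1 orbitals; with l = 2, that's 5.

5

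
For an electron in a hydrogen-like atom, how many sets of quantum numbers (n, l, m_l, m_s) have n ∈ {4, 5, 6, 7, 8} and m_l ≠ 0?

320

Count contributing orbitals for each principal shell:
n=4 → 12; n=5 → 20; n=6 → 30; n=7 → 42; n=8 → 56.
Orbitals: 12 + 20 + 30 + 42 + 56 = 160. Including both spin states (m_s = ±1/2) gives 2 × 160 = 320 states.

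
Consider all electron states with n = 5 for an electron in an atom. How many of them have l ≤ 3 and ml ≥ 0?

Orbitals with l ≤ 3 and ml ≥ 0, by l: l=0 → 1; l=1 → 2; l=2 → 3; l=3 → 4.
Orbitals: 1 + 2 + 3 + 4 = 10. Each orbital carries two spin states, so 10 × 2 = 20 states.

20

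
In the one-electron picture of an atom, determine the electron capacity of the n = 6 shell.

72

A shell holds 2n² electrons: 2 × 6² = 2 × 36 = 72.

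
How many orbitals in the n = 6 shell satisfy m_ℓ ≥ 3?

Go through ℓ = 0, …, 5 (the values permitted for n = 6).
Per ℓ-value: ℓ=3 → 1; ℓ=4 → 2; ℓ=5 → 3.
Total orbitals: 1 + 2 + 3 = 6.

6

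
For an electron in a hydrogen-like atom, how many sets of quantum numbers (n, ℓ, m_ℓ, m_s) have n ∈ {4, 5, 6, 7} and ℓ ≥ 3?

180

Treat each shell separately and count matching orbitals:
n=4 → 7; n=5 → 16; n=6 → 27; n=7 → 40.
Orbitals: 7 + 16 + 27 + 40 = 90. Including both spin states (m_s = ±1/2) gives 2 × 90 = 180 states.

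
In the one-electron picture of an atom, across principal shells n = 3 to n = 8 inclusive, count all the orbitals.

199

Shell n has n² orbitals: 3²=9 + 4²=16 + 5²=25 + 6²=36 + 7²=49 + 8²=64 = 199 orbitals.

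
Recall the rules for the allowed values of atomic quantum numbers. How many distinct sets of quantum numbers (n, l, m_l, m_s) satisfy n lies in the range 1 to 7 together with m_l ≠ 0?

Work shell by shell — for each n, count the (l, m_l) pairs that satisfy m_l ≠ 0:
n=2 → 2; n=3 → 6; n=4 → 12; n=5 → 20; n=6 → 30; n=7 → 42.
Orbitals: 2 + 6 + 12 + 20 + 30 + 42 = 112. Including both spin states (m_s = ±1/2) gives 2 × 112 = 224 states.

224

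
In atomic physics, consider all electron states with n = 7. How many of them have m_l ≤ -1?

42

The n = 7 shell has l = 0 through 6; check each.
Orbitals with m_l ≤ -1, by l: l=1 → 1; l=2 → 2; l=3 → 3; l=4 → 4; l=5 → 5; l=6 → 6.
Orbitals: 1 + 2 + 3 + 4 + 5 + 6 = 21. Each orbital carries two spin states, so 21 × 2 = 42 states.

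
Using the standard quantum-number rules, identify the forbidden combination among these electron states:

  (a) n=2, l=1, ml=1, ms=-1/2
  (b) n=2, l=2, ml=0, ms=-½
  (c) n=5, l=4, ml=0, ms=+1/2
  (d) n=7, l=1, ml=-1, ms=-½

(b) has l = 2 ≥ n = 2, violating 0 ≤ l ≤ n−1.
The remaining sets (a), (c), (d) satisfy all four rules.

(b)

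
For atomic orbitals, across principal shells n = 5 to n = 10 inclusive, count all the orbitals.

355

Shell n has n² orbitals: 5²=25 + 6²=36 + 7²=49 + 8²=64 + 9²=81 + 10²=100 = 355 orbitals.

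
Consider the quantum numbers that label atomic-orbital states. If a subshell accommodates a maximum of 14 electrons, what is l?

l = 3 (f)

2(2l+1) = 14 ⇒ 2l+1 = 7 ⇒ l = 3.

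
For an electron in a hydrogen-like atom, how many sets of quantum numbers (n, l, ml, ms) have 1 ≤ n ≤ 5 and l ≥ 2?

Work shell by shell — for each n, count the (l, ml) pairs that satisfy l ≥ 2:
n=3 → 5; n=4 → 12; n=5 → 21.
Orbitals: 5 + 12 + 21 = 38. Including both spin states (ms = ±1/2) gives 2 × 38 = 76 states.

76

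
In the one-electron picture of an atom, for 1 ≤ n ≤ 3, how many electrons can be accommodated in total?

28

Total orbitals = 1² + 2² + 3² = 14. Doubling for spin gives 28 electrons.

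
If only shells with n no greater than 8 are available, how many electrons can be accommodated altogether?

Total orbitals = 1² + 2² + 3² + 4² + 5² + 6² + 7² + 8² = 204. Doubling for spin gives 408 electrons.

408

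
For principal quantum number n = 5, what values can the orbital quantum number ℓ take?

ℓ is an integer with 0 ≤ ℓ ≤ n−1, so for n = 5: ℓ = 0, 1, 2, 3, 4.

0, 1, 2, 3, 4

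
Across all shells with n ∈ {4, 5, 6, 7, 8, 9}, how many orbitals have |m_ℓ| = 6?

12

Treat each shell separately and count matching orbitals:
n=7 → 2; n=8 → 4; n=9 → 6.
Total orbitals: 2 + 4 + 6 = 12.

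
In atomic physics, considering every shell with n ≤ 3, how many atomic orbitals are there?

Total orbitals = 1² + 2² + 3² = 14.

14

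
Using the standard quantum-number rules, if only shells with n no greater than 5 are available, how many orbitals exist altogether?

55

Total orbitals = 1² + 2² + 3² + 4² + 5² = 55.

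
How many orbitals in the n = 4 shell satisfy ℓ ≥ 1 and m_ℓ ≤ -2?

Go through ℓ = 0, …, 3 (the values permitted for n = 4).
Orbitals with ℓ ≥ 1 and m_ℓ ≤ -2, by ℓ: ℓ=2 → 1; ℓ=3 → 2.
Total orbitals: 1 + 2 = 3.

3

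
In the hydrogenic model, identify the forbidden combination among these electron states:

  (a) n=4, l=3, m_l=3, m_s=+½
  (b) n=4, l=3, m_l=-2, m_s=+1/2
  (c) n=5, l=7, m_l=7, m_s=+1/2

(c) has l = 7 ≥ n = 5, violating 0 ≤ l ≤ n−1.
The remaining sets (a), (b) satisfy all four rules.

(c)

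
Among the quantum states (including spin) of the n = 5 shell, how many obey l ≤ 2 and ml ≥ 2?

Contributions: l=2 → 1.
Orbitals: 1. Each orbital carries two spin states, so 1 × 2 = 2 states.

2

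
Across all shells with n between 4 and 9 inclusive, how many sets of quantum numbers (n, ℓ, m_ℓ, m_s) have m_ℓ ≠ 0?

464

Work shell by shell — for each n, count the (ℓ, m_ℓ) pairs that satisfy m_ℓ ≠ 0:
n=4 → 12; n=5 → 20; n=6 → 30; n=7 → 42; n=8 → 56; n=9 → 72.
Orbitals: 12 + 20 + 30 + 42 + 56 + 72 = 232. Including both spin states (m_s = ±1/2) gives 2 × 232 = 464 states.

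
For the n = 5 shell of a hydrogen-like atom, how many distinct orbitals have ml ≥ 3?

3

The (l, ml) pairs meeting ml ≥ 3 give: l=3 → 1; l=4 → 2.
Total orbitals: 1 + 2 = 3.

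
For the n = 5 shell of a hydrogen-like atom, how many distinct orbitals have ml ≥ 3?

3

For n = 5, l ranges over 0 … 4.
The (l, ml) pairs meeting ml ≥ 3 give: l=3 → 1; l=4 → 2.
Total orbitals: 1 + 2 = 3.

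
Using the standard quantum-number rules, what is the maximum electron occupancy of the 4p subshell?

A subshell with ℓ = 1 has 2ℓ+1 = 3 orbitals, each holding 2 electrons (spin ±1/2), so 3 × 2 = 6.

6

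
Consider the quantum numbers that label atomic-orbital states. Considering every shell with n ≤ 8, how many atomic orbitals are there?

204

Total orbitals = 1² + 2² + 3² + 4² + 5² + 6² + 7² + 8² = 204.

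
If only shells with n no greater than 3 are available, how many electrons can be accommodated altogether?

28

Total orbitals = 1² + 2² + 3² = 14. Doubling for spin gives 28 electrons.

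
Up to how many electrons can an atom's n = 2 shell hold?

8

A shell holds 2n² electrons: 2 × 2² = 2 × 4 = 8.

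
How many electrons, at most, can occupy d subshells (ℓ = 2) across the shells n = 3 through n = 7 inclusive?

A d subshell (ℓ = 2) exists for every n ≥ 3, so shells n = 3, 4, 5, 6, 7 each contribute one — 5 subshells.
Since each d subshell holds 2(2·2+1) = 10 electrons, the total is 5 × 10 = 50.

50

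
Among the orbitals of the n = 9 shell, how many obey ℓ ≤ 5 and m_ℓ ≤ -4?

3

Go through ℓ = 0, …, 8 (the values permitted for n = 9).
The (ℓ, m_ℓ) pairs meeting ℓ ≤ 5 and m_ℓ ≤ -4 give: ℓ=4 → 1; ℓ=5 → 2.
Total orbitals: 1 + 2 = 3.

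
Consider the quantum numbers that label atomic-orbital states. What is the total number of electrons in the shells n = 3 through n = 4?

Shell n has n² orbitals: 3²=9 + 4²=16 = 25 orbitals.
Two spin states per orbital: 2 × 25 = 50 electrons.

50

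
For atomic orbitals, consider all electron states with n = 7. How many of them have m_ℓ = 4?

6

For n = 7, ℓ ranges over 0 … 6.
Contributions: ℓ=4 → 1; ℓ=5 → 1; ℓ=6 → 1.
Orbitals: 1 + 1 + 1 = 3. Each orbital carries two spin states, so 3 × 2 = 6 states.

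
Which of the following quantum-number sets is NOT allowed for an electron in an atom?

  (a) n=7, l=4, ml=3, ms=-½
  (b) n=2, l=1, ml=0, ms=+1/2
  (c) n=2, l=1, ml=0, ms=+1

(c) has ms = +1, but an electron's spin must be ±1/2.
The remaining sets (a), (b) satisfy all four rules.

(c)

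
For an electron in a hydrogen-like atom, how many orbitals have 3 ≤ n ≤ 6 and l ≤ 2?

36

Count contributing orbitals for each principal shell:
n=3 → 9; n=4 → 9; n=5 → 9; n=6 → 9.
Total orbitals: 9 + 9 + 9 + 9 = 36.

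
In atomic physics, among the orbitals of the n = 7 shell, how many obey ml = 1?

Per l-value: l=1 → 1; l=2 → 1; l=3 → 1; l=4 → 1; l=5 → 1; l=6 → 1.
Total orbitals: 1 + 1 + 1 + 1 + 1 + 1 = 6.

6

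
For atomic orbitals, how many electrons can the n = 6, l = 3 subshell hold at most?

A subshell with l = 3 has 2l+1 = 7 orbitals, each holding 2 electrons (spin ±1/2), so 7 × 2 = 14.

14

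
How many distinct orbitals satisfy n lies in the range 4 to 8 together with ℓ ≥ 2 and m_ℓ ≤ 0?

95

Work shell by shell — for each n, count the (ℓ, m_ℓ) pairs that satisfy ℓ ≥ 2 and m_ℓ ≤ 0:
n=4 → 7; n=5 → 12; n=6 → 18; n=7 → 25; n=8 → 33.
Total orbitals: 7 + 12 + 18 + 25 + 33 = 95.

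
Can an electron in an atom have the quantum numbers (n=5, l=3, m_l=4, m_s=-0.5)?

The magnetic quantum number must satisfy −l ≤ m_l ≤ l. With l = 3, m_l can only be -3, -2, -1, 0, 1, 2, 3, so m_l = 4 is forbidden.

Not allowed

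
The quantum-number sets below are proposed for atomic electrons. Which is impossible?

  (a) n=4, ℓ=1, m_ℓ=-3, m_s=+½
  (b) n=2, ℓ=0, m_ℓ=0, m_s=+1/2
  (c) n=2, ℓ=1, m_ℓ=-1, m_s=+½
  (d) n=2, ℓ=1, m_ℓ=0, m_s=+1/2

(a)

(a) has |m_ℓ| = 3 > ℓ = 1, violating −ℓ ≤ m_ℓ ≤ ℓ.
The remaining sets (b), (c), (d) satisfy all four rules.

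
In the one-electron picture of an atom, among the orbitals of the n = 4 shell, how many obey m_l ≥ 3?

1

Per l-value: l=3 → 1.
Total orbitals: 1.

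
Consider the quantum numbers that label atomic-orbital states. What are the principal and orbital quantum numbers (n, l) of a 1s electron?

The leading integer gives n = 1; the letter 's' means l = 0.

n = 1, l = 0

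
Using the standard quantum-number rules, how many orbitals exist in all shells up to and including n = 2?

5

Total orbitals = 1² + 2² = 5.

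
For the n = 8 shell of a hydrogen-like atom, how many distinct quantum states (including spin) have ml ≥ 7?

Go through l = 0, …, 7 (the values permitted for n = 8).
Orbitals with ml ≥ 7, by l: l=7 → 1.
Orbitals: 1. Each orbital carries two spin states, so 1 × 2 = 2 states.

2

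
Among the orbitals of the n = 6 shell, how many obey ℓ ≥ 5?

Contributions: ℓ=5 → 11.
Total orbitals: 11.

11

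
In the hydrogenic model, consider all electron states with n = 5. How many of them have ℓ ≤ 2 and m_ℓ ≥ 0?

The (ℓ, m_ℓ) pairs meeting ℓ ≤ 2 and m_ℓ ≥ 0 give: ℓ=0 → 1; ℓ=1 → 2; ℓ=2 → 3.
Orbitals: 1 + 2 + 3 = 6. Each orbital carries two spin states, so 6 × 2 = 12 states.

12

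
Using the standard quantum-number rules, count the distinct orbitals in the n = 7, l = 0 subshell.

1

A subshell has 2l+1 orbitals; with l = 0, that's 1.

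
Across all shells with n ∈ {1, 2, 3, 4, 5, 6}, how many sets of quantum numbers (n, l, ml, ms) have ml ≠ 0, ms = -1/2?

Count contributing orbitals for each principal shell:
n=2 → 2; n=3 → 6; n=4 → 12; n=5 → 20; n=6 → 30.
Orbitals: 2 + 6 + 12 + 20 + 30 = 70. With ms fixed to -1/2 there is one state per orbital, so 70 states.

70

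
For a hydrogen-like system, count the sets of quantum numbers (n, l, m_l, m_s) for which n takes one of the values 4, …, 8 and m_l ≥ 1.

Per-shell orbital counts meeting the constraint:
n=4 → 6; n=5 → 10; n=6 → 15; n=7 → 21; n=8 → 28.
Orbitals: 6 + 10 + 15 + 21 + 28 = 80. Including both spin states (m_s = ±1/2) gives 2 × 80 = 160 states.

160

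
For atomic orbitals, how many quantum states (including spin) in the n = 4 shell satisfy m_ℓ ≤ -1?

12

Go through ℓ = 0, …, 3 (the values permitted for n = 4).
Per ℓ-value: ℓ=1 → 1; ℓ=2 → 2; ℓ=3 → 3.
Orbitals: 1 + 2 + 3 = 6. Each orbital carries two spin states, so 6 × 2 = 12 states.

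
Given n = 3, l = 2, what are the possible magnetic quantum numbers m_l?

-2, -1, 0, 1, 2

m_l takes every integer from −l to +l. With l = 2 that gives the 5 values -2, -1, 0, 1, 2.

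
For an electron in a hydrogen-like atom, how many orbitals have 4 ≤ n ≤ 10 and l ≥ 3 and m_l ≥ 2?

For each n in the range, tally the orbitals obeying l ≥ 3 and m_l ≥ 2:
n=4 → 2; n=5 → 5; n=6 → 9; n=7 → 14; n=8 → 20; n=9 → 27; n=10 → 35.
Total orbitals: 2 + 5 + 9 + 14 + 20 + 27 + 35 = 112.

112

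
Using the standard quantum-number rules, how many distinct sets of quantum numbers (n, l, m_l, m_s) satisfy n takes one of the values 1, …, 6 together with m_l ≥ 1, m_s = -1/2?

Treat each shell separately and count matching orbitals:
n=2 → 1; n=3 → 3; n=4 → 6; n=5 → 10; n=6 → 15.
Orbitals: 1 + 3 + 6 + 10 + 15 = 35. With m_s fixed to -1/2 there is one state per orbital, so 35 states.

35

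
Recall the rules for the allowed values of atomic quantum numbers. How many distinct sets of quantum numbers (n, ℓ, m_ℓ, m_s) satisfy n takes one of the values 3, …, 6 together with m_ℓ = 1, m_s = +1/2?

Per-shell orbital counts meeting the constraint:
n=3 → 2; n=4 → 3; n=5 → 4; n=6 → 5.
Orbitals: 2 + 3 + 4 + 5 = 14. With m_s fixed to +1/2 there is one state per orbital, so 14 states.

14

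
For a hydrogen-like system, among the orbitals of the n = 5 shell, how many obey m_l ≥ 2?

Orbitals with m_l ≥ 2, by l: l=2 → 1; l=3 → 2; l=4 → 3.
Total orbitals: 1 + 2 + 3 = 6.

6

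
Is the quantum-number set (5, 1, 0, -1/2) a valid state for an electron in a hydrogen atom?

n = 5 is a positive integer. l = 1 satisfies 0 ≤ l ≤ n−1 = 4. ml = 0 lies in the range −l … +l (here −1 … 1). ms = -1/2 is one of ±1/2.
All four constraints are satisfied.

Yes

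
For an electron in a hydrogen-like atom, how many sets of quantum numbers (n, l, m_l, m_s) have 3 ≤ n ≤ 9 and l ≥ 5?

Work shell by shell — for each n, count the (l, m_l) pairs that satisfy l ≥ 5:
n=6 → 11; n=7 → 24; n=8 → 39; n=9 → 56.
Orbitals: 11 + 24 + 39 + 56 = 130. Including both spin states (m_s = ±1/2) gives 2 × 130 = 260 states.

260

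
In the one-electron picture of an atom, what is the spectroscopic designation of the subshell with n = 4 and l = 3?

4f

l = 3 corresponds to the letter 'f', so the subshell is 4f.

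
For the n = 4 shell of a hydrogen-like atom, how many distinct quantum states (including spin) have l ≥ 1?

For n = 4, l ranges over 0 … 3.
Contributions: l=1 → 3; l=2 → 5; l=3 → 7.
Orbitals: 3 + 5 + 7 = 15. Each orbital carries two spin states, so 15 × 2 = 30 states.

30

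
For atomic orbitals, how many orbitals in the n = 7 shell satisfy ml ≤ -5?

Orbitals with ml ≤ -5, by l: l=5 → 1; l=6 → 2.
Total orbitals: 1 + 2 = 3.

3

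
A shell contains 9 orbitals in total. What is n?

n = 3

n² = 9 ⇒ n = 3.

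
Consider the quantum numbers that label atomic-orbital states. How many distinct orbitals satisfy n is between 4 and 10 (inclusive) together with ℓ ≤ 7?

318

Count contributing orbitals for each principal shell:
n=4 → 16; n=5 → 25; n=6 → 36; n=7 → 49; n=8 → 64; n=9 → 64; n=10 → 64.
Total orbitals: 16 + 25 + 36 + 49 + 64 + 64 + 64 = 318.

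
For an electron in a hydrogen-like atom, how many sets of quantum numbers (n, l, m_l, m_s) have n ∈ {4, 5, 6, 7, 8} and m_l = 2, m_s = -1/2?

20

Count contributing orbitals for each principal shell:
n=4 → 2; n=5 → 3; n=6 → 4; n=7 → 5; n=8 → 6.
Orbitals: 2 + 3 + 4 + 5 + 6 = 20. With m_s fixed to -1/2 there is one state per orbital, so 20 states.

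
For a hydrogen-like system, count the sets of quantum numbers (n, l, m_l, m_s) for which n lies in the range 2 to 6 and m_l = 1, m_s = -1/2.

15

Go shell by shell, enumerating (l, m_l) with m_l = 1:
n=2 → 1; n=3 → 2; n=4 → 3; n=5 → 4; n=6 → 5.
Orbitals: 1 + 2 + 3 + 4 + 5 = 15. With m_s fixed to -1/2 there is one state per orbital, so 15 states.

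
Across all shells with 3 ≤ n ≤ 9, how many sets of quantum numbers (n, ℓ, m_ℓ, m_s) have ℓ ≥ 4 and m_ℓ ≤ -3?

100

Count contributing orbitals for each principal shell:
n=5 → 2; n=6 → 5; n=7 → 9; n=8 → 14; n=9 → 20.
Orbitals: 2 + 5 + 9 + 14 + 20 = 50. Including both spin states (m_s = ±1/2) gives 2 × 50 = 100 states.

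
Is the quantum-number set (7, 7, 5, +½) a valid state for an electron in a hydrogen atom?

Not allowed

The orbital quantum number must satisfy 0 ≤ ℓ ≤ n−1. With n = 7 the allowed ℓ values are 0, 1, 2, 3, 4, 5, 6, so ℓ = 7 is out of range.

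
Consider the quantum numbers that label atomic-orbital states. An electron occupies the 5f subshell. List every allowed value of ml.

-3, -2, -1, 0, 1, 2, 3

The 5f subshell has l = 3, and ml takes every integer from −l to +l. With l = 3 that gives the 7 values -3, -2, -1, 0, 1, 2, 3.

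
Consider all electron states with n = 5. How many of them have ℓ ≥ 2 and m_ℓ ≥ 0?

24

Orbitals with ℓ ≥ 2 and m_ℓ ≥ 0, by ℓ: ℓ=2 → 3; ℓ=3 → 4; ℓ=4 → 5.
Orbitals: 3 + 4 + 5 = 12. Each orbital carries two spin states, so 12 × 2 = 24 states.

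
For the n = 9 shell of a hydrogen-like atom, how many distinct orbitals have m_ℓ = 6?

3

For n = 9, ℓ ranges over 0 … 8.
The (ℓ, m_ℓ) pairs meeting m_ℓ = 6 give: ℓ=6 → 1; ℓ=7 → 1; ℓ=8 → 1.
Total orbitals: 1 + 1 + 1 = 3.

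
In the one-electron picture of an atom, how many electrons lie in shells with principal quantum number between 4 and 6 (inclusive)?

Shell n has n² orbitals: 4²=16 + 5²=25 + 6²=36 = 77 orbitals.
Two spin states per orbital: 2 × 77 = 154 electrons.

154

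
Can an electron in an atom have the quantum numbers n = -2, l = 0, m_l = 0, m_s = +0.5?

No

The principal quantum number must be a positive integer (n ≥ 1), but here n = -2.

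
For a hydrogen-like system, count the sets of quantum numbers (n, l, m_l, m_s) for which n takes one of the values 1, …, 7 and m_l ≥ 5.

8

Per-shell orbital counts meeting the constraint:
n=6 → 1; n=7 → 3.
Orbitals: 1 + 3 = 4. Including both spin states (m_s = ±1/2) gives 2 × 4 = 8 states.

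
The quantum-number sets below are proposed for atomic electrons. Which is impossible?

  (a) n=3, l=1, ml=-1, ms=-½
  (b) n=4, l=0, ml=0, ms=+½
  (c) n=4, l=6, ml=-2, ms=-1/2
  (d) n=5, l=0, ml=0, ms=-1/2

(c) has l = 6 ≥ n = 4, violating 0 ≤ l ≤ n−1.
The remaining sets (a), (b), (d) satisfy all four rules.

(c)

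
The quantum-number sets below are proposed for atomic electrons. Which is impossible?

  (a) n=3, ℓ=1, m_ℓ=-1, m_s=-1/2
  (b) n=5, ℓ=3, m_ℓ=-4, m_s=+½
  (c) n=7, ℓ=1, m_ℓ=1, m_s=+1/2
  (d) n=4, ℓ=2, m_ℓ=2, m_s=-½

(b) has |m_ℓ| = 4 > ℓ = 3, violating −ℓ ≤ m_ℓ ≤ ℓ.
The remaining sets (a), (c), (d) satisfy all four rules.

(b)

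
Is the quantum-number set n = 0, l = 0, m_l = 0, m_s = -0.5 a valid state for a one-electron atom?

Not allowed

The principal quantum number must be a positive integer (n ≥ 1), but here n = 0.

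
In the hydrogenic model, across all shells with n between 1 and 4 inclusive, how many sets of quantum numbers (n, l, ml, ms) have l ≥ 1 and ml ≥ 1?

Work shell by shell — for each n, count the (l, ml) pairs that satisfy l ≥ 1 and ml ≥ 1:
n=2 → 1; n=3 → 3; n=4 → 6.
Orbitals: 1 + 3 + 6 = 10. Including both spin states (ms = ±1/2) gives 2 × 10 = 20 states.

20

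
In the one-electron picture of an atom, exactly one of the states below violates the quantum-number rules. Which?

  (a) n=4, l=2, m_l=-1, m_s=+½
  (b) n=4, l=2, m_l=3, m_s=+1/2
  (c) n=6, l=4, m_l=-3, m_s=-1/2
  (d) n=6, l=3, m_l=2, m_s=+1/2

(b) has |m_l| = 3 > l = 2, violating −l ≤ m_l ≤ l.
The remaining sets (a), (c), (d) satisfy all four rules.

(b)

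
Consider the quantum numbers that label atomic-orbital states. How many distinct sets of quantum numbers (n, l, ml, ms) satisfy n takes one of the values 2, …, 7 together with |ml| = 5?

12

Work shell by shell — for each n, count the (l, ml) pairs that satisfy |ml| = 5:
n=6 → 2; n=7 → 4.
Orbitals: 2 + 4 = 6. Including both spin states (ms = ±1/2) gives 2 × 6 = 12 states.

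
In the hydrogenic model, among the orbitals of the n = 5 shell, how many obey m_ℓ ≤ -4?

1

The n = 5 shell has ℓ = 0 through 4; check each.
The (ℓ, m_ℓ) pairs meeting m_ℓ ≤ -4 give: ℓ=4 → 1.
Total orbitals: 1.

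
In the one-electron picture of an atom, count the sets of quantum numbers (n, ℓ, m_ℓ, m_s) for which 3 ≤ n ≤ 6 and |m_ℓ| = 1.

Per-shell orbital counts meeting the constraint:
n=3 → 4; n=4 → 6; n=5 → 8; n=6 → 10.
Orbitals: 4 + 6 + 8 + 10 = 28. Including both spin states (m_s = ±1/2) gives 2 × 28 = 56 states.

56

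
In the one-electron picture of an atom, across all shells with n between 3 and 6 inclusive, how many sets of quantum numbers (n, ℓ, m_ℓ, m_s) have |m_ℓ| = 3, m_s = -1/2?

12

Per-shell orbital counts meeting the constraint:
n=4 → 2; n=5 → 4; n=6 → 6.
Orbitals: 2 + 4 + 6 = 12. With m_s fixed to -1/2 there is one state per orbital, so 12 states.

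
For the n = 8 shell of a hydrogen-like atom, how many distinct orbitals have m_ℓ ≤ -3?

15

The n = 8 shell has ℓ = 0 through 7; check each.
Orbitals with m_ℓ ≤ -3, by ℓ: ℓ=3 → 1; ℓ=4 → 2; ℓ=5 → 3; ℓ=6 → 4; ℓ=7 → 5.
Total orbitals: 1 + 2 + 3 + 4 + 5 = 15.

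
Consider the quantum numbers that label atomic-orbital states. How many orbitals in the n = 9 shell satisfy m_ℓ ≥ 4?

15

For n = 9, ℓ ranges over 0 … 8.
Contributions: ℓ=4 → 1; ℓ=5 → 2; ℓ=6 → 3; ℓ=7 → 4; ℓ=8 → 5.
Total orbitals: 1 + 2 + 3 + 4 + 5 = 15.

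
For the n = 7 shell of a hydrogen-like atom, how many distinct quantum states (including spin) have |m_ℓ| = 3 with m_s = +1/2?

8

The n = 7 shell has ℓ = 0 through 6; check each.
Per ℓ-value: ℓ=3 → 2; ℓ=4 → 2; ℓ=5 → 2; ℓ=6 → 2.
Orbitals: 2 + 2 + 2 + 2 = 8. With m_s fixed to a single value there is one state per orbital, giving 8 states.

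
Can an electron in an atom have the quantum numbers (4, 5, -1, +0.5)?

Invalid

The orbital quantum number must satisfy 0 ≤ l ≤ n−1. With n = 4 the allowed l values are 0, 1, 2, 3, so l = 5 is out of range.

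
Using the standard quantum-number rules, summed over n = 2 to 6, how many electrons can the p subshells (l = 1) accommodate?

30

A p subshell (l = 1) exists for every n ≥ 2, so shells n = 2, 3, 4, 5, 6 each contribute one — 5 subshells.
Since each p subshell holds 2(2·1+1) = 6 electrons, the total is 5 × 6 = 30.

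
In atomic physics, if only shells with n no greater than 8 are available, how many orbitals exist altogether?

Total orbitals = 1² + 2² + 3² + 4² + 5² + 6² + 7² + 8² = 204.

204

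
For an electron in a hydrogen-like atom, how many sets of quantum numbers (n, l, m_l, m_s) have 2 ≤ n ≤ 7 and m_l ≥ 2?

For each n in the range, tally the orbitals obeying m_l ≥ 2:
n=3 → 1; n=4 → 3; n=5 → 6; n=6 → 10; n=7 → 15.
Orbitals: 1 + 3 + 6 + 10 + 15 = 35. Including both spin states (m_s = ±1/2) gives 2 × 35 = 70 states.

70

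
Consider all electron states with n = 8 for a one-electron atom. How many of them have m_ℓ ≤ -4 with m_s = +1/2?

With n = 8 the allowed ℓ are 0, 1, …, 7.
The (ℓ, m_ℓ) pairs meeting m_ℓ ≤ -4 give: ℓ=4 → 1; ℓ=5 → 2; ℓ=6 → 3; ℓ=7 → 4.
Orbitals: 1 + 2 + 3 + 4 = 10. With m_s fixed to a single value there is one state per orbital, giving 10 states.

10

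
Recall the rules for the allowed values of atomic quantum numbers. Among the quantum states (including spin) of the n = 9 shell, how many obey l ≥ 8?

For n = 9, l ranges over 0 … 8.
The (l, m_l) pairs meeting l ≥ 8 give: l=8 → 17.
Orbitals: 17. Each orbital carries two spin states, so 17 × 2 = 34 states.

34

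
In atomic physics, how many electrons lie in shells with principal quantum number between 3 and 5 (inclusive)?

100

Shell n has n² orbitals: 3²=9 + 4²=16 + 5²=25 = 50 orbitals.
Two spin states per orbital: 2 × 50 = 100 electrons.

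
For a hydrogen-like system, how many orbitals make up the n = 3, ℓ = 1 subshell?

3

A subshell has 2ℓ+1 orbitals; with ℓ = 1, that's 3.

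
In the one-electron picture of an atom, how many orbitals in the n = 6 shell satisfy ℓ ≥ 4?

20

For n = 6, ℓ ranges over 0 … 5.
Per ℓ-value: ℓ=4 → 9; ℓ=5 → 11.
Total orbitals: 9 + 11 = 20.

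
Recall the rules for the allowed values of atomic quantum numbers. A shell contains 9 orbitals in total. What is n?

n² = 9 ⇒ n = 3.

n = 3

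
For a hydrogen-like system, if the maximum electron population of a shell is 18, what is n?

2n² = 18 ⇒ n² = 9 ⇒ n = 3.

n = 3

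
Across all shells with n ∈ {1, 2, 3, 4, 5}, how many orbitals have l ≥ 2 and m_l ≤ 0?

Per-shell orbital counts meeting the constraint:
n=3 → 3; n=4 → 7; n=5 → 12.
Total orbitals: 3 + 7 + 12 = 22.

22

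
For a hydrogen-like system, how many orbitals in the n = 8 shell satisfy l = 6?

Per l-value: l=6 → 13.
Total orbitals: 13.

13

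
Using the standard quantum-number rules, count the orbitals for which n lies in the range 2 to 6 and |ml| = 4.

Go shell by shell, enumerating (l, ml) with |ml| = 4:
n=5 → 2; n=6 → 4.
Total orbitals: 2 + 4 = 6.

6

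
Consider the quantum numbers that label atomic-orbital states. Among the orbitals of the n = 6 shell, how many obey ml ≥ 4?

3

The n = 6 shell has l = 0 through 5; check each.
Per l-value: l=4 → 1; l=5 → 2.
Total orbitals: 1 + 2 = 3.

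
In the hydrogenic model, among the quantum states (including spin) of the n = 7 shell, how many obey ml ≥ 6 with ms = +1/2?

1

The n = 7 shell has l = 0 through 6; check each.
Per l-value: l=6 → 1.
Orbitals: 1. With ms fixed to a single value there is one state per orbital, giving 1 state.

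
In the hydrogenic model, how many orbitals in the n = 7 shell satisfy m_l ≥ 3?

With n = 7 the allowed l are 0, 1, …, 6.
Orbitals with m_l ≥ 3, by l: l=3 → 1; l=4 → 2; l=5 → 3; l=6 → 4.
Total orbitals: 1 + 2 + 3 + 4 = 10.

10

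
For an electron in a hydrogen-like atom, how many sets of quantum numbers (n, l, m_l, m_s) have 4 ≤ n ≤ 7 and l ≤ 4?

Treat each shell separately and count matching orbitals:
n=4 → 16; n=5 → 25; n=6 → 25; n=7 → 25.
Orbitals: 16 + 25 + 25 + 25 = 91. Including both spin states (m_s = ±1/2) gives 2 × 91 = 182 states.

182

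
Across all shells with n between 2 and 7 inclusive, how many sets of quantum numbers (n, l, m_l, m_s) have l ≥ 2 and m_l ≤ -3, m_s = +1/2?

For each n in the range, tally the orbitals obeying l ≥ 2 and m_l ≤ -3:
n=4 → 1; n=5 → 3; n=6 → 6; n=7 → 10.
Orbitals: 1 + 3 + 6 + 10 = 20. With m_s fixed to +1/2 there is one state per orbital, so 20 states.

20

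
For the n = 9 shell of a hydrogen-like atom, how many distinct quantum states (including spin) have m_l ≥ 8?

Orbitals with m_l ≥ 8, by l: l=8 → 1.
Orbitals: 1. Each orbital carries two spin states, so 1 × 2 = 2 states.

2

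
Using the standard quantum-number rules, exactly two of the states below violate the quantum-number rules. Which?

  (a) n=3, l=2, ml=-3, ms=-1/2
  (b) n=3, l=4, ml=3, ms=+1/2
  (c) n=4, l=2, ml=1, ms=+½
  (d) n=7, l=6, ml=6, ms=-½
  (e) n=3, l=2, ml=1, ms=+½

(a) and (b)

(a) has |ml| = 3 > l = 2, violating −l ≤ ml ≤ l.
(b) has l = 4 ≥ n = 3, violating 0 ≤ l ≤ n−1.
The remaining sets (c), (d), (e) satisfy all four rules.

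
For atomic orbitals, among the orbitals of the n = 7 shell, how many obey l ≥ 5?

For n = 7, l ranges over 0 … 6.
Per l-value: l=5 → 11; l=6 → 13.
Total orbitals: 11 + 13 = 24.

24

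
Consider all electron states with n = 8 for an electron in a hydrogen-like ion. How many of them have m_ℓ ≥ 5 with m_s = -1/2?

6

Contributions: ℓ=5 → 1; ℓ=6 → 2; ℓ=7 → 3.
Orbitals: 1 + 2 + 3 = 6. With m_s fixed to a single value there is one state per orbital, giving 6 states.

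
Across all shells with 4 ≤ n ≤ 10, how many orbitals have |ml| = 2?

70

Work shell by shell — for each n, count the (l, ml) pairs that satisfy |ml| = 2:
n=4 → 4; n=5 → 6; n=6 → 8; n=7 → 10; n=8 → 12; n=9 → 14; n=10 → 16.
Total orbitals: 4 + 6 + 8 + 10 + 12 + 14 + 16 = 70.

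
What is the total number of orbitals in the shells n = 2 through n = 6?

90

Shell n has n² orbitals: 2²=4 + 3²=9 + 4²=16 + 5²=25 + 6²=36 = 90 orbitals.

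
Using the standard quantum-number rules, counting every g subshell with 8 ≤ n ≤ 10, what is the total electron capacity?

A g subshell (ℓ = 4) exists for every n ≥ 5, so shells n = 8, 9, 10 each contribute one — 3 subshells.
Since each g subshell holds 2(2·4+1) = 18 electrons, the total is 3 × 18 = 54.

54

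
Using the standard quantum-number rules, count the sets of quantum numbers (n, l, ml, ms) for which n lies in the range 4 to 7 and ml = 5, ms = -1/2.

3

Go shell by shell, enumerating (l, ml) with ml = 5:
n=6 → 1; n=7 → 2.
Orbitals: 1 + 2 = 3. With ms fixed to -1/2 there is one state per orbital, so 3 states.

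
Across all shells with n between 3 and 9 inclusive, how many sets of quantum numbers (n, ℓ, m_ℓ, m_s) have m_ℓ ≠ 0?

Count contributing orbitals for each principal shell:
n=3 → 6; n=4 → 12; n=5 → 20; n=6 → 30; n=7 → 42; n=8 → 56; n=9 → 72.
Orbitals: 6 + 12 + 20 + 30 + 42 + 56 + 72 = 238. Including both spin states (m_s = ±1/2) gives 2 × 238 = 476 states.

476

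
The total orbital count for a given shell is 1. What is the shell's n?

n = 1

n² = 1 ⇒ n = 1.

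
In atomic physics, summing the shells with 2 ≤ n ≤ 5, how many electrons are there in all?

108

Shell n has n² orbitals: 2²=4 + 3²=9 + 4²=16 + 5²=25 = 54 orbitals.
Two spin states per orbital: 2 × 54 = 108 electrons.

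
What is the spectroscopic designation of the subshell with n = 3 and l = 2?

l = 2 corresponds to the letter 'd', so the subshell is 3d.

3d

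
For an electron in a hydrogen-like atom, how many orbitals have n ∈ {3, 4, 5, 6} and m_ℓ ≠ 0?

Treat each shell separately and count matching orbitals:
n=3 → 6; n=4 → 12; n=5 → 20; n=6 → 30.
Total orbitals: 6 + 12 + 20 + 30 = 68.

68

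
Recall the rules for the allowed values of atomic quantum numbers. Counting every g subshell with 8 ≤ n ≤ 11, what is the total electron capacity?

A g subshell (ℓ = 4) exists for every n ≥ 5, so shells n = 8, 9, 10, 11 each contribute one — 4 subshells.
Since each g subshell holds 2(2·4+1) = 18 electrons, the total is 4 × 18 = 72.

72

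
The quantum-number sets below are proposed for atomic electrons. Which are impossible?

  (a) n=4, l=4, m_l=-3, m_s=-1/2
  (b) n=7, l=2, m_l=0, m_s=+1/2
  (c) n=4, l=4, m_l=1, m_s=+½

(a) and (c)

(a) has l = 4 ≥ n = 4, violating 0 ≤ l ≤ n−1.
(c) has l = 4 ≥ n = 4, violating 0 ≤ l ≤ n−1.
The remaining set (b) satisfies all four rules.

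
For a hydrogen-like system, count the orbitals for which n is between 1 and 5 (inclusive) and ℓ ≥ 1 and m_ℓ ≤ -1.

20

Count contributing orbitals for each principal shell:
n=2 → 1; n=3 → 3; n=4 → 6; n=5 → 10.
Total orbitals: 1 + 3 + 6 + 10 = 20.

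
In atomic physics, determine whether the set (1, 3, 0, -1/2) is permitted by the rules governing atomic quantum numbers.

Not allowed

The orbital quantum number must satisfy 0 ≤ l ≤ n−1. With n = 1 the allowed l values are 0, so l = 3 is out of range.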